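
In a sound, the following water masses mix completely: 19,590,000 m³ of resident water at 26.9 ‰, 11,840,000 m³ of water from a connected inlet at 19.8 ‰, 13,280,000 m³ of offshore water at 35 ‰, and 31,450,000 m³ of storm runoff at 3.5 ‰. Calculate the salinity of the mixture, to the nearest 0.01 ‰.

17.55 ‰

By conservation of dissolved salt,
salt = 19,590,000×26.9 + 11,840,000×19.8 + 13,280,000×35 + 31,450,000×3.5 = 526,971,000 + 234,432,000 + 464,800,000 + 110,075,000 = 1,336,278,000
volume = 19,590,000 + 11,840,000 + 13,280,000 + 31,450,000 = 76,160,000 m³
S = 1,336,278,000 / 76,160,000 = 17.5457 ‰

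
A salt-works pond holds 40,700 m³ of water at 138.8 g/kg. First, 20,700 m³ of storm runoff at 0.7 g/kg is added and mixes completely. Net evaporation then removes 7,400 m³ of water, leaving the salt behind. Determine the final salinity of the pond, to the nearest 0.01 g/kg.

104.88 g/kg

After mixing: salt = 40,700×138.8 + 20,700×0.7 = 5,663,650; volume = 61,400 m³
After evaporation: salt unchanged = 5,663,650; volume = 61,400 − 7,400 = 54,000 m³
S = 5,663,650 / 54,000 = 104.8824 g/kg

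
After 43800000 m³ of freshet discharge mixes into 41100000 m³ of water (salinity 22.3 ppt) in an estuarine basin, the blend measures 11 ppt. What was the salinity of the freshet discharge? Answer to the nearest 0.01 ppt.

Salt balance: 41,100,000×22.3 + 43,800,000×S = 84,900,000×11
916,530,000 + 43,800,000·S = 933,900,000
S = (933,900,000 − 916,530,000) / 43,800,000 = 0.3966 ppt

0.40 ppt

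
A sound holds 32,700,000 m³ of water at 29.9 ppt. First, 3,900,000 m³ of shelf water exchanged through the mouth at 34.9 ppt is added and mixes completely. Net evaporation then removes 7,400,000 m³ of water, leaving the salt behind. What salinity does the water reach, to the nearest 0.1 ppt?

38.1 ppt

After mixing: salt = 32,700,000×29.9 + 3,900,000×34.9 = 1,113,840,000; volume = 36,600,000 m³
After evaporation: salt unchanged = 1,113,840,000; volume = 36,600,000 − 7,400,000 = 29,200,000 m³
S = 1,113,840,000 / 29,200,000 = 38.1452 ppt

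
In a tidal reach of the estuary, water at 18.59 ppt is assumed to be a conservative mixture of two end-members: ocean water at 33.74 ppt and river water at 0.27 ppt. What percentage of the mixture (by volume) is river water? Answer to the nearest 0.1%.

Let f be the freshwater fraction. Salt balance per unit volume:
f×0.27 + (1−f)×33.74 = 18.59
f = (33.74 − 18.59) / (33.74 − 0.27) = 15.15/33.47 = 0.4526

45.3%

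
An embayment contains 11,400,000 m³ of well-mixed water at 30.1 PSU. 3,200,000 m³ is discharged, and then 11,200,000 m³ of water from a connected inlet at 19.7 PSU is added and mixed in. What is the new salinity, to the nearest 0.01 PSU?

24.10 PSU

Remaining after removal: 8,200,000 m³ at 30.1 PSU (salt = 246,820,000)
After addition: salt = 246,820,000 + 11,200,000×19.7 = 467,460,000; volume = 19,400,000 m³
S = 467,460,000 / 19,400,000 = 24.0959 PSU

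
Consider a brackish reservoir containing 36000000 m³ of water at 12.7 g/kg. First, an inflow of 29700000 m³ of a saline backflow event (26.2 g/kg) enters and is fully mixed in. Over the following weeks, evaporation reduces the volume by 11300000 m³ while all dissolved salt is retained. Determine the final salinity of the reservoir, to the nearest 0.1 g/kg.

22.7 g/kg

After mixing: salt = 36,000,000×12.7 + 29,700,000×26.2 = 1,235,340,000; volume = 65,700,000 m³
After evaporation: salt unchanged = 1,235,340,000; volume = 65,700,000 − 11,300,000 = 54,400,000 m³
S = 1,235,340,000 / 54,400,000 = 22.7085 g/kg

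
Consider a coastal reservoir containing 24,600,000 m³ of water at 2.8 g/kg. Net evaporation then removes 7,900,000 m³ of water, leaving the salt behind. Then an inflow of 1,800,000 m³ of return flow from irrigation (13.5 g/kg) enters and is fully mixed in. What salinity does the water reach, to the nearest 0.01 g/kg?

After evaporation: salt = 24,600,000×2.8 = 68,880,000; volume = 24,600,000 − 7,900,000 = 16,700,000 m³
After mixing: salt = 68,880,000 + 1,800,000×13.5 = 93,180,000; volume = 16,700,000 + 1,800,000 = 18,500,000 m³
S = 93,180,000 / 18,500,000 = 5.0368 g/kg

5.04 g/kg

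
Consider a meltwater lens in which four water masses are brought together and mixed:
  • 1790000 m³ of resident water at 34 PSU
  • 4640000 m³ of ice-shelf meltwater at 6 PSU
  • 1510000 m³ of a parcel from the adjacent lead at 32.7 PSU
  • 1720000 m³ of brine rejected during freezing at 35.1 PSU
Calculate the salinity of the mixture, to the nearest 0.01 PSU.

Weighted by volume,
salt = 1,790,000×34 + 4,640,000×6 + 1,510,000×32.7 + 1,720,000×35.1 = 60,860,000 + 27,840,000 + 49,377,000 + 60,372,000 = 198,449,000
volume = 1,790,000 + 4,640,000 + 1,510,000 + 1,720,000 = 9,660,000 m³
S = 198,449,000 / 9,660,000 = 20.5434 PSU

20.54 PSU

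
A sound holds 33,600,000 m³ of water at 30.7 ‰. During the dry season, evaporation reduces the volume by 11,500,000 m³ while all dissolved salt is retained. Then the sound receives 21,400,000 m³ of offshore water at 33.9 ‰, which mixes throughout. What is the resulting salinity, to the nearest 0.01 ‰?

After evaporation: salt = 33,600,000×30.7 = 1,031,520,000; volume = 33,600,000 − 11,500,000 = 22,100,000 m³
After mixing: salt = 1,031,520,000 + 21,400,000×33.9 = 1,756,980,000; volume = 22,100,000 + 21,400,000 = 43,500,000 m³
S = 1,756,980,000 / 43,500,000 = 40.3903 ‰

40.39 ‰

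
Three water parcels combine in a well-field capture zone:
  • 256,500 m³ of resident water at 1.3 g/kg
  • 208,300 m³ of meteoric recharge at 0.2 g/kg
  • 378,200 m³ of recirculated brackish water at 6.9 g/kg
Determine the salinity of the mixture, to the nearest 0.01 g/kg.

By conservation of dissolved salt,
salt = 256,500×1.3 + 208,300×0.2 + 378,200×6.9 = 333,450 + 41,660 + 2,609,580 = 2,984,690
volume = 256,500 + 208,300 + 378,200 = 843,000 m³
S = 2,984,690 / 843,000 = 3.5406 g/kg

3.54 g/kg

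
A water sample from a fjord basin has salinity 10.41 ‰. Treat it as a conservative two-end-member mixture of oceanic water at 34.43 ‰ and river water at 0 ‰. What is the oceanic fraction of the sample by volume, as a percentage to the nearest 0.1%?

30.2%

Let g be the oceanic fraction. Salt balance per unit volume:
g×34.43 + (1−g)×0 = 10.41
g = (10.41 − 0) / (34.43 − 0) = 10.41/34.43 = 0.3024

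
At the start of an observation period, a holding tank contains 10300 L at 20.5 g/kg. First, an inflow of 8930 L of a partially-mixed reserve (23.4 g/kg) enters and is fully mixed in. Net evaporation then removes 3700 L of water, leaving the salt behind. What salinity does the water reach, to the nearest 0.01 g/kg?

27.05 g/kg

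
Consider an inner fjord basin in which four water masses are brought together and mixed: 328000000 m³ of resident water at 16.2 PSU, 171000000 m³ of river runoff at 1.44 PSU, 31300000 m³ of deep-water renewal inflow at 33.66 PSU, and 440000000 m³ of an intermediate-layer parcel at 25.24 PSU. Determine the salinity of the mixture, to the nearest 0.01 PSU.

18.26 PSU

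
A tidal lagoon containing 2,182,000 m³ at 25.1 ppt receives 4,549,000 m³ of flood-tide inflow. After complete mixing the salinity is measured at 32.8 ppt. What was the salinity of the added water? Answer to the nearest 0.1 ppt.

36.5 ppt

Salt balance: 2,182,000×25.1 + 4,549,000×S = 6,731,000×32.8
54,768,200 + 4,549,000·S = 220,776,800
S = (220,776,800 − 54,768,200) / 4,549,000 = 36.4934 ppt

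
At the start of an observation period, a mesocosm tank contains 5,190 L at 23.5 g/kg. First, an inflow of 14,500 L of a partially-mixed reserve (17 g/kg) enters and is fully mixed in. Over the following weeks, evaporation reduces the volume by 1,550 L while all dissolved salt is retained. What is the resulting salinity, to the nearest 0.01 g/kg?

20.31 g/kg

After mixing: salt = 5,190×23.5 + 14,500×17 = 368,465; volume = 19,690 L
After evaporation: salt unchanged = 368,465; volume = 19,690 − 1,550 = 18,140 L
S = 368,465 / 18,140 = 20.3123 g/kg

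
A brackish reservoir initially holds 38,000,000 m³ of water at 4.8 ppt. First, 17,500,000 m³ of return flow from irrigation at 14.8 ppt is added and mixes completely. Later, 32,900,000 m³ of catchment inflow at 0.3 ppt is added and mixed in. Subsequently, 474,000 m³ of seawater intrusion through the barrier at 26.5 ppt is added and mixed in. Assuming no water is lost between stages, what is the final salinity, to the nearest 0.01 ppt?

5.22 ppt

Weighted by volume,
Initial salt = 38,000,000×4.8 = 182,400,000
After stage 1: salt = 182,400,000 + 17,500,000×14.8 = 441,400,000; volume = 55,500,000 m³; S = 7.953 ppt
After stage 2: salt = 441,400,000 + 32,900,000×0.3 = 451,270,000; volume = 88,400,000 m³; S = 5.105 ppt
After stage 3: salt = 451,270,000 + 474,000×26.5 = 463,831,000; volume = 88,874,000 m³
S = 463,831,000 / 88,874,000 = 5.219 ppt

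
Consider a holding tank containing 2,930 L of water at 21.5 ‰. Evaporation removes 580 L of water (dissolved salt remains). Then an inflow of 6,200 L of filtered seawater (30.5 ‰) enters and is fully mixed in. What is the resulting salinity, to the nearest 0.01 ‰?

29.48 ‰

After evaporation: salt = 2,930×21.5 = 62,995; volume = 2,930 − 580 = 2,350 L
After mixing: salt = 62,995 + 6,200×30.5 = 252,095; volume = 2,350 + 6,200 = 8,550 L
S = 252,095 / 8,550 = 29.4848 ‰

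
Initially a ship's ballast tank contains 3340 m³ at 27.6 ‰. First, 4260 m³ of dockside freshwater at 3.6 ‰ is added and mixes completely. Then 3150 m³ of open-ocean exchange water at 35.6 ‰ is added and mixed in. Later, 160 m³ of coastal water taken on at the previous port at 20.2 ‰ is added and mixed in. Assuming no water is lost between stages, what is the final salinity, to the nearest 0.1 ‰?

Total salt / total volume:
Initial salt = 3,340×27.6 = 92,184
After stage 1: salt = 92,184 + 4,260×3.6 = 107,520; volume = 7,600 m³; S = 14.147 ‰
After stage 2: salt = 107,520 + 3,150×35.6 = 219,660; volume = 10,750 m³; S = 20.433 ‰
After stage 3: salt = 219,660 + 160×20.2 = 222,892; volume = 10,910 m³
S = 222,892 / 10,910 = 20.4301 ‰

20.4 ‰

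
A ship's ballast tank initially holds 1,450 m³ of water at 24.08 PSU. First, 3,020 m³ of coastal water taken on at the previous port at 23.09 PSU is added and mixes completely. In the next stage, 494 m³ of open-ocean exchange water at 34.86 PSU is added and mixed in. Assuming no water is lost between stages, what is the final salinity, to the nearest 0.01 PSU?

By conservation of dissolved salt,
Initial salt = 1,450×24.08 = 34,916
After stage 1: salt = 34,916 + 3,020×23.09 = 104,647.8; volume = 4,470 m³; S = 23.411 PSU
After stage 2: salt = 104,647.8 + 494×34.86 = 121,868.64; volume = 4,964 m³
S = 121,868.64 / 4,964 = 24.5505 PSU

24.55 PSU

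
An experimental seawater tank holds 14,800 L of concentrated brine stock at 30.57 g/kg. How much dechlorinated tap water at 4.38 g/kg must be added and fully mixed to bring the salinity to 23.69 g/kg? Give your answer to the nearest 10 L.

Salt balance: 14,800×30.57 + V×4.38 = (14,800+V)×23.69
452,436 + 4.38V = 350,612 + 23.69V
101,824 = 19.31V
V = 5,273.12 L

5270 L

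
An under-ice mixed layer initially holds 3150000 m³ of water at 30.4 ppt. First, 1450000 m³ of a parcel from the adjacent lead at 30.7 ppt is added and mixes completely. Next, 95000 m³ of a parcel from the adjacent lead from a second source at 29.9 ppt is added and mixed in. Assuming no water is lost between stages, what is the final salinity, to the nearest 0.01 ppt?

Salt balance:
Initial salt = 3,150,000×30.4 = 95,760,000
After stage 1: salt = 95,760,000 + 1,450,000×30.7 = 140,275,000; volume = 4,600,000 m³; S = 30.495 ppt
After stage 2: salt = 140,275,000 + 95,000×29.9 = 143,115,500; volume = 4,695,000 m³
S = 143,115,500 / 4,695,000 = 30.4825 ppt

30.48 ppt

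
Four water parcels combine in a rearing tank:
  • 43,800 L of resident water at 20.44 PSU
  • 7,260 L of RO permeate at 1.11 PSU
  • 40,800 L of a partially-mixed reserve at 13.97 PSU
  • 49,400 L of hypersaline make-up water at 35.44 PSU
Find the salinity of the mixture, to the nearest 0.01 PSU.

22.82 PSU

By conservation of dissolved salt,
salt = 43,800×20.44 + 7,260×1.11 + 40,800×13.97 + 49,400×35.44 = 895,272 + 8,058.6 + 569,976 + 1,750,736 = 3,224,042.6
volume = 43,800 + 7,260 + 40,800 + 49,400 = 141,260 L
S = 3,224,042.6 / 141,260 = 22.8235 PSU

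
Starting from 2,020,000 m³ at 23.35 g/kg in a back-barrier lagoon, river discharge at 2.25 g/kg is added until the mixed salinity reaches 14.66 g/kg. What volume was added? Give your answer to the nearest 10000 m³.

1410000 m³

Salt balance: 2,020,000×23.35 + V×2.25 = (2,020,000+V)×14.66
47,167,000 + 2.25V = 29,613,200 + 14.66V
17,553,800 = 12.41V
V = 1,414,488.32 m³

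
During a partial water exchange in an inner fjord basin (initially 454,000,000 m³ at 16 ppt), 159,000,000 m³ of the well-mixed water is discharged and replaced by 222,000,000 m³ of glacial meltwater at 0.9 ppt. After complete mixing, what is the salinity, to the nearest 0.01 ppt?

Remaining after removal: 295,000,000 m³ at 16 ppt (salt = 4,720,000,000)
After addition: salt = 4,720,000,000 + 222,000,000×0.9 = 4,919,800,000; volume = 517,000,000 m³
S = 4,919,800,000 / 517,000,000 = 9.5161 ppt

9.52 ppt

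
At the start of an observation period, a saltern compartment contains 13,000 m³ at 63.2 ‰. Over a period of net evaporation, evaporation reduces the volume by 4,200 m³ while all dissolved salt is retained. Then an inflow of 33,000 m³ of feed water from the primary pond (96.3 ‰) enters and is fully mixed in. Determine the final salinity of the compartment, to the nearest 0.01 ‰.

After evaporation: salt = 13,000×63.2 = 821,600; volume = 13,000 − 4,200 = 8,800 m³
After mixing: salt = 821,600 + 33,000×96.3 = 3,999,500; volume = 8,800 + 33,000 = 41,800 m³
S = 3,999,500 / 41,800 = 95.6818 ‰

95.68 ‰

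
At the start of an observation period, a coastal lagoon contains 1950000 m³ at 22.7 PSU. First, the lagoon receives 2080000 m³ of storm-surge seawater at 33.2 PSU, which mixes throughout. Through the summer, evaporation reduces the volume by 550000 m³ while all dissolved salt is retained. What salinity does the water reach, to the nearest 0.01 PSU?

32.56 PSU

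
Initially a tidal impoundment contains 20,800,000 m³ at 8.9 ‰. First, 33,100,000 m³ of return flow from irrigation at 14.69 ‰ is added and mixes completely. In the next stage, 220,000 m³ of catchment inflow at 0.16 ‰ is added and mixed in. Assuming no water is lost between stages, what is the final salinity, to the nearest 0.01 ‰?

12.41 ‰

By conservation of dissolved salt,
Initial salt = 20,800,000×8.9 = 185,120,000
After stage 1: salt = 185,120,000 + 33,100,000×14.69 = 671,359,000; volume = 53,900,000 m³; S = 12.456 ‰
After stage 2: salt = 671,359,000 + 220,000×0.16 = 671,394,200; volume = 54,120,000 m³
S = 671,394,200 / 54,120,000 = 12.4057 ‰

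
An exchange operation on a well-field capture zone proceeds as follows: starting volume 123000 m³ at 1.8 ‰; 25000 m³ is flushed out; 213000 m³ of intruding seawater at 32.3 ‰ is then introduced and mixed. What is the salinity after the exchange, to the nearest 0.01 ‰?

22.69 ‰

Remaining after removal: 98,000 m³ at 1.8 ‰ (salt = 176,400)
After addition: salt = 176,400 + 213,000×32.3 = 7,056,300; volume = 311,000 m³
S = 7,056,300 / 311,000 = 22.6891 ‰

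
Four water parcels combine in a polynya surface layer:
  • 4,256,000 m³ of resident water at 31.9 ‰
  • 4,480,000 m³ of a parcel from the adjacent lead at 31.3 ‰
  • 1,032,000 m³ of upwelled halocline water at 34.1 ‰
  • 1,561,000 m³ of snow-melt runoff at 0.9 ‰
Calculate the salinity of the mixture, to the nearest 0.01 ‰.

27.59 ‰

Weighted by volume,
salt = 4,256,000×31.9 + 4,480,000×31.3 + 1,032,000×34.1 + 1,561,000×0.9 = 135,766,400 + 140,224,000 + 35,191,200 + 1,404,900 = 312,586,500
volume = 4,256,000 + 4,480,000 + 1,032,000 + 1,561,000 = 11,329,000 m³
S = 312,586,500 / 11,329,000 = 27.5917 ‰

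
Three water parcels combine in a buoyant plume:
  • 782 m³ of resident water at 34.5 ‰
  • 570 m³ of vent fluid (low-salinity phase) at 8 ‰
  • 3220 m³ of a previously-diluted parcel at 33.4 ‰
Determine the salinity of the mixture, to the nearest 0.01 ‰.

Mass of salt is conserved:
salt = 782×34.5 + 570×8 + 3,220×33.4 = 26,979 + 4,560 + 107,548 = 139,087
volume = 782 + 570 + 3,220 = 4,572 m³
S = 139,087 / 4,572 = 30.4215 ‰

30.42 ‰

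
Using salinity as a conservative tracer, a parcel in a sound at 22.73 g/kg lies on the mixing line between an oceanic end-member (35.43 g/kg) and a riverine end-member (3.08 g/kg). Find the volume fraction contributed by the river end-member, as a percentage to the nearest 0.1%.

Let f be the freshwater fraction. Salt balance per unit volume:
f×3.08 + (1−f)×35.43 = 22.73
f = (35.43 − 22.73) / (35.43 − 3.08) = 12.7/32.35 = 0.3926

39.3%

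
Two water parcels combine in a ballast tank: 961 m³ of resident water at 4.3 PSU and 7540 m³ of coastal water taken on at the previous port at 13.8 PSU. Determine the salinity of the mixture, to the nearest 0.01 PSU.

12.73 PSU

By conservation of dissolved salt,
salt = 961×4.3 + 7,540×13.8 = 4,132.3 + 104,052 = 108,184.3
volume = 961 + 7,540 = 8,501 m³
S = 108,184.3 / 8,501 = 12.7261 PSU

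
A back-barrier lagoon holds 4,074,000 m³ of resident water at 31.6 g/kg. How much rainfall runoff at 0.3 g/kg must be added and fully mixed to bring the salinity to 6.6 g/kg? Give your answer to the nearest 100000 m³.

16200000 m³

Salt balance: 4,074,000×31.6 + V×0.3 = (4,074,000+V)×6.6
128,738,400 + 0.3V = 26,888,400 + 6.6V
101,850,000 = 6.3V
V = 16,166,666.67 m³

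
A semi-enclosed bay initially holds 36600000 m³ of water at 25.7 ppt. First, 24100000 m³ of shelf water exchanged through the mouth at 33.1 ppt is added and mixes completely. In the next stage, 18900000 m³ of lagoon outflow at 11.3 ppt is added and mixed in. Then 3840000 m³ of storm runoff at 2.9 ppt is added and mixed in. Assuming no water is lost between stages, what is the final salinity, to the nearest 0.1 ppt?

23.5 ppt

Weighted by volume,
Initial salt = 36,600,000×25.7 = 940,620,000
After stage 1: salt = 940,620,000 + 24,100,000×33.1 = 1,738,330,000; volume = 60,700,000 m³; S = 28.638 ppt
After stage 2: salt = 1,738,330,000 + 18,900,000×11.3 = 1,951,900,000; volume = 79,600,000 m³; S = 24.521 ppt
After stage 3: salt = 1,951,900,000 + 3,840,000×2.9 = 1,963,036,000; volume = 83,440,000 m³
S = 1,963,036,000 / 83,440,000 = 23.5263 ppt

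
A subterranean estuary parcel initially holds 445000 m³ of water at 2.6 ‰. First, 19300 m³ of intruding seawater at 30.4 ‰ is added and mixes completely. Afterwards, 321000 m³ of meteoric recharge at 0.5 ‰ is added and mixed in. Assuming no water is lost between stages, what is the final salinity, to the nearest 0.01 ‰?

2.42 ‰

Weighted by volume,
Initial salt = 445,000×2.6 = 1,157,000
After stage 1: salt = 1,157,000 + 19,300×30.4 = 1,743,720; volume = 464,300 m³; S = 3.756 ‰
After stage 2: salt = 1,743,720 + 321,000×0.5 = 1,904,220; volume = 785,300 m³
S = 1,904,220 / 785,300 = 2.4248 ‰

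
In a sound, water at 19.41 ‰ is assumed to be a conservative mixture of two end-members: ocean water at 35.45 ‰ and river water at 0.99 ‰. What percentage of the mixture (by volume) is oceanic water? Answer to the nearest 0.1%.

Let g be the oceanic fraction. Salt balance per unit volume:
g×35.45 + (1−g)×0.99 = 19.41
g = (19.41 − 0.99) / (35.45 − 0.99) = 18.42/34.46 = 0.5345

53.5%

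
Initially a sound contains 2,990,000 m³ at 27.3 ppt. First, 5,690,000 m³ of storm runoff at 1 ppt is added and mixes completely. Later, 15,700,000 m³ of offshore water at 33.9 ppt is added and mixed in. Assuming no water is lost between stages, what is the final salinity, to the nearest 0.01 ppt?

25.41 ppt

Conserving salt mass:
Initial salt = 2,990,000×27.3 = 81,627,000
After stage 1: salt = 81,627,000 + 5,690,000×1 = 87,317,000; volume = 8,680,000 m³; S = 10.06 ppt
After stage 2: salt = 87,317,000 + 15,700,000×33.9 = 619,547,000; volume = 24,380,000 m³
S = 619,547,000 / 24,380,000 = 25.4121 ppt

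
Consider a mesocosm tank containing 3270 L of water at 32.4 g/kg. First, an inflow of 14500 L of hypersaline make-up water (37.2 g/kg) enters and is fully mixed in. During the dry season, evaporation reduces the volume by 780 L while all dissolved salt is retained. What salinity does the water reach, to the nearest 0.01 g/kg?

37.98 g/kg

After mixing: salt = 3,270×32.4 + 14,500×37.2 = 645,348; volume = 17,770 L
After evaporation: salt unchanged = 645,348; volume = 17,770 − 780 = 16,990 L
S = 645,348 / 16,990 = 37.984 g/kg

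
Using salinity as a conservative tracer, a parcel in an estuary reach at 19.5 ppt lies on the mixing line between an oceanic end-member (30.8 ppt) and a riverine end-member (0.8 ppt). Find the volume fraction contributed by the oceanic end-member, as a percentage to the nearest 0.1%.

62.3%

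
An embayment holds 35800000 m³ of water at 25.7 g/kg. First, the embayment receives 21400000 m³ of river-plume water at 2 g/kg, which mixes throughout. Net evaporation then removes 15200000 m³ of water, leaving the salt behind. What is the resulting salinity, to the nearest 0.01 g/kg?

After mixing: salt = 35,800,000×25.7 + 21,400,000×2 = 962,860,000; volume = 57,200,000 m³
After evaporation: salt unchanged = 962,860,000; volume = 57,200,000 − 15,200,000 = 42,000,000 m³
S = 962,860,000 / 42,000,000 = 22.9252 g/kg

22.93 g/kg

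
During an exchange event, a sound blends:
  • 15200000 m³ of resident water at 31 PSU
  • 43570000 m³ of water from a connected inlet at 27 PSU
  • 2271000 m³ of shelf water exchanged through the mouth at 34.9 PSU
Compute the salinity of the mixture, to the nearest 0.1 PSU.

28.3 PSU

Conserving salt mass:
salt = 15,200,000×31 + 43,570,000×27 + 2,271,000×34.9 = 471,200,000 + 1,176,390,000 + 79,257,900 = 1,726,847,900
volume = 15,200,000 + 43,570,000 + 2,271,000 = 61,041,000 m³
S = 1,726,847,900 / 61,041,000 = 28.29 PSU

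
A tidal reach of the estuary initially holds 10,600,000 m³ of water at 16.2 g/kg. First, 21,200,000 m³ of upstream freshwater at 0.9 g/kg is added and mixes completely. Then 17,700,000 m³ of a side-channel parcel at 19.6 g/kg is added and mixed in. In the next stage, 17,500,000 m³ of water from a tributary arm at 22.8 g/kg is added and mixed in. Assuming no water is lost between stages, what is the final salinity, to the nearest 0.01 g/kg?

13.98 g/kg

Weighted by volume,
Initial salt = 10,600,000×16.2 = 171,720,000
After stage 1: salt = 171,720,000 + 21,200,000×0.9 = 190,800,000; volume = 31,800,000 m³; S = 6 g/kg
After stage 2: salt = 190,800,000 + 17,700,000×19.6 = 537,720,000; volume = 49,500,000 m³; S = 10.863 g/kg
After stage 3: salt = 537,720,000 + 17,500,000×22.8 = 936,720,000; volume = 67,000,000 m³
S = 936,720,000 / 67,000,000 = 13.9809 g/kg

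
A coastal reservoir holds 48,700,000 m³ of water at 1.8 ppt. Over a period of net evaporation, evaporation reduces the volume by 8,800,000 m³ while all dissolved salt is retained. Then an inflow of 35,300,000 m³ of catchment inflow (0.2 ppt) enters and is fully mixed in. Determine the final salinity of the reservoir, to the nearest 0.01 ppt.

1.26 ppt

After evaporation: salt = 48,700,000×1.8 = 87,660,000; volume = 48,700,000 − 8,800,000 = 39,900,000 m³
After mixing: salt = 87,660,000 + 35,300,000×0.2 = 94,720,000; volume = 39,900,000 + 35,300,000 = 75,200,000 m³
S = 94,720,000 / 75,200,000 = 1.2596 ppt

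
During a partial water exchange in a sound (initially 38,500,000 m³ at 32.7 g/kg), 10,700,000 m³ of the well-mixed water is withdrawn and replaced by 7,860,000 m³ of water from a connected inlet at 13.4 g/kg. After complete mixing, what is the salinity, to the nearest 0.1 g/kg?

Remaining after removal: 27,800,000 m³ at 32.7 g/kg (salt = 909,060,000)
After addition: salt = 909,060,000 + 7,860,000×13.4 = 1,014,384,000; volume = 35,660,000 m³
S = 1,014,384,000 / 35,660,000 = 28.446 g/kg

28.4 g/kg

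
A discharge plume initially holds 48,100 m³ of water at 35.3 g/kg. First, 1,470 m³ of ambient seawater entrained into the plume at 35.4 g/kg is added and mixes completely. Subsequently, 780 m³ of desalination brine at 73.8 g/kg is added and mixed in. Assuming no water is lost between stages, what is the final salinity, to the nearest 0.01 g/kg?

By conservation of dissolved salt,
Initial salt = 48,100×35.3 = 1,697,930
After stage 1: salt = 1,697,930 + 1,470×35.4 = 1,749,968; volume = 49,570 m³; S = 35.303 g/kg
After stage 2: salt = 1,749,968 + 780×73.8 = 1,807,532; volume = 50,350 m³
S = 1,807,532 / 50,350 = 35.8993 g/kg

35.90 g/kg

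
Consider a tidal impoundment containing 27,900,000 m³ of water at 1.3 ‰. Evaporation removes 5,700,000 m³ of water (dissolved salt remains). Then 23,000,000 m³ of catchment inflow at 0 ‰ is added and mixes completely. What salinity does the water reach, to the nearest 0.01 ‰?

0.80 ‰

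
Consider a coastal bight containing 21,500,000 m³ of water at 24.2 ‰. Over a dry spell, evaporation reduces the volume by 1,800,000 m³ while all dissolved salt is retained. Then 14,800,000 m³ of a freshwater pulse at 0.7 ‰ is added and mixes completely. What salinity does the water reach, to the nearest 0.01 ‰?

After evaporation: salt = 21,500,000×24.2 = 520,300,000; volume = 21,500,000 − 1,800,000 = 19,700,000 m³
After mixing: salt = 520,300,000 + 14,800,000×0.7 = 530,660,000; volume = 19,700,000 + 14,800,000 = 34,500,000 m³
S = 530,660,000 / 34,500,000 = 15.3814 ‰

15.38 ‰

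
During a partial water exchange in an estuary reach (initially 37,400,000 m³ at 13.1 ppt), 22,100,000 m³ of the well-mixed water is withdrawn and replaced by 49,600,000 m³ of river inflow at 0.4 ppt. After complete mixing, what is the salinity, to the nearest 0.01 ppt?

3.39 ppt

Remaining after removal: 15,300,000 m³ at 13.1 ppt (salt = 200,430,000)
After addition: salt = 200,430,000 + 49,600,000×0.4 = 220,270,000; volume = 64,900,000 m³
S = 220,270,000 / 64,900,000 = 3.394 ppt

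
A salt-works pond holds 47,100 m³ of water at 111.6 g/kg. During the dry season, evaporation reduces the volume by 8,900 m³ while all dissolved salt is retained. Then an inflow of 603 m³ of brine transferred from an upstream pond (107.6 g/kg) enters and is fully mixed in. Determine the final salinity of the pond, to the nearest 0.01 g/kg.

137.13 g/kg

After evaporation: salt = 47,100×111.6 = 5,256,360; volume = 47,100 − 8,900 = 38,200 m³
After mixing: salt = 5,256,360 + 603×107.6 = 5,321,242.8; volume = 38,200 + 603 = 38,803 m³
S = 5,321,242.8 / 38,803 = 137.1348 g/kg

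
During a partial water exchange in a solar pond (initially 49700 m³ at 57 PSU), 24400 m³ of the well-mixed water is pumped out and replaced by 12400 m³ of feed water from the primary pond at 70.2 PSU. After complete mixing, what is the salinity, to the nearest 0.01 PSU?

61.34 PSU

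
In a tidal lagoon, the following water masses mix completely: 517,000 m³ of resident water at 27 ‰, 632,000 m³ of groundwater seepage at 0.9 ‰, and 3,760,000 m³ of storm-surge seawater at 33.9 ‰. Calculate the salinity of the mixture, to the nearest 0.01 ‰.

28.92 ‰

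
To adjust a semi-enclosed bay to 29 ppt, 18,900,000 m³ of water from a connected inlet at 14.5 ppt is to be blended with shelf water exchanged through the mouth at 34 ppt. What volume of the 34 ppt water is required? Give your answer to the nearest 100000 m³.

54800000 m³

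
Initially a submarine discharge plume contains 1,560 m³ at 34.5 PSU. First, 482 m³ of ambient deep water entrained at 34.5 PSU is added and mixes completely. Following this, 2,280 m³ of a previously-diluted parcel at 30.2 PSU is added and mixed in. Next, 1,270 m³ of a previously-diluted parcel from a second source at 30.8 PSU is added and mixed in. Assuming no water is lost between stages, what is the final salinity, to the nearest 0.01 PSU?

By conservation of dissolved salt,
Initial salt = 1,560×34.5 = 53,820
After stage 1: salt = 53,820 + 482×34.5 = 70,449; volume = 2,042 m³; S = 34.5 PSU
After stage 2: salt = 70,449 + 2,280×30.2 = 139,305; volume = 4,322 m³; S = 32.232 PSU
After stage 3: salt = 139,305 + 1,270×30.8 = 178,421; volume = 5,592 m³
S = 178,421 / 5,592 = 31.9065 PSU

31.91 PSU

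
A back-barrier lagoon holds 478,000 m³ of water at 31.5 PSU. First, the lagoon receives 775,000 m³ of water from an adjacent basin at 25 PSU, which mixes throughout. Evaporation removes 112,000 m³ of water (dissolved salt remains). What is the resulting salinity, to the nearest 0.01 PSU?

30.18 PSU

After mixing: salt = 478,000×31.5 + 775,000×25 = 34,432,000; volume = 1,253,000 m³
After evaporation: salt unchanged = 34,432,000; volume = 1,253,000 − 112,000 = 1,141,000 m³
S = 34,432,000 / 1,141,000 = 30.177 PSU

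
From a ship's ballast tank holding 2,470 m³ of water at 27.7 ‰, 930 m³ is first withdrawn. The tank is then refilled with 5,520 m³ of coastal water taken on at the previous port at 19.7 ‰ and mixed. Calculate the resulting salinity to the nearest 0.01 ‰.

21.45 ‰

Remaining after removal: 1,540 m³ at 27.7 ‰ (salt = 42,658)
After addition: salt = 42,658 + 5,520×19.7 = 151,402; volume = 7,060 m³
S = 151,402 / 7,060 = 21.445 ‰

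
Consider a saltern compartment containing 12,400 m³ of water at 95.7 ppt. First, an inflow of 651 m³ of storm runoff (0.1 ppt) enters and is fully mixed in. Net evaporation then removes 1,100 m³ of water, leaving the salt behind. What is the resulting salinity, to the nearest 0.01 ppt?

99.30 ppt

After mixing: salt = 12,400×95.7 + 651×0.1 = 1,186,745.1; volume = 13,051 m³
After evaporation: salt unchanged = 1,186,745.1; volume = 13,051 − 1,100 = 11,951 m³
S = 1,186,745.1 / 11,951 = 99.3009 ppt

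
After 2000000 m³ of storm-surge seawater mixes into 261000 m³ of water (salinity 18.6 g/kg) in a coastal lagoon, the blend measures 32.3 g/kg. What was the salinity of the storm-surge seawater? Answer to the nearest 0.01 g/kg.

Salt balance: 261,000×18.6 + 2,000,000×S = 2,261,000×32.3
4,854,600 + 2,000,000·S = 73,030,300
S = (73,030,300 − 4,854,600) / 2,000,000 = 34.0879 g/kg

34.09 g/kg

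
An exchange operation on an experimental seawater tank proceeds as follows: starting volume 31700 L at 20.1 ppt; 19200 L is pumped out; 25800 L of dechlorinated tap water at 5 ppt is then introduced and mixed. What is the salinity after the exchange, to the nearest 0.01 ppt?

9.93 ppt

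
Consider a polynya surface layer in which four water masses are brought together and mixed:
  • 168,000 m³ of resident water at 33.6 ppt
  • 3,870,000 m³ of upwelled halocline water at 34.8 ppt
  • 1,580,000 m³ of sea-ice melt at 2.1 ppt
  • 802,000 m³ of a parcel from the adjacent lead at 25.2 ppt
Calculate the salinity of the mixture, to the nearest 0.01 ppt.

Total salt / total volume:
salt = 168,000×33.6 + 3,870,000×34.8 + 1,580,000×2.1 + 802,000×25.2 = 5,644,800 + 134,676,000 + 3,318,000 + 20,210,400 = 163,849,200
volume = 168,000 + 3,870,000 + 1,580,000 + 802,000 = 6,420,000 m³
S = 163,849,200 / 6,420,000 = 25.5217 ppt

25.52 ppt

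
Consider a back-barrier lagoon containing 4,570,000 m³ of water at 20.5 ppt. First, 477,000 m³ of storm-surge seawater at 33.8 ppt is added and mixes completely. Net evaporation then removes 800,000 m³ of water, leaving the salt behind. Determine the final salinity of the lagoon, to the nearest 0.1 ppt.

25.9 ppt

After mixing: salt = 4,570,000×20.5 + 477,000×33.8 = 109,807,600; volume = 5,047,000 m³
After evaporation: salt unchanged = 109,807,600; volume = 5,047,000 − 800,000 = 4,247,000 m³
S = 109,807,600 / 4,247,000 = 25.8553 ppt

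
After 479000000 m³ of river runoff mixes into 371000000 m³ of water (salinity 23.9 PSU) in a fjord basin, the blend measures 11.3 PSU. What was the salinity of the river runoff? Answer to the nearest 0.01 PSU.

Salt balance: 371,000,000×23.9 + 479,000,000×S = 850,000,000×11.3
8,866,900,000 + 479,000,000·S = 9,605,000,000
S = (9,605,000,000 − 8,866,900,000) / 479,000,000 = 1.5409 PSU

1.54 PSU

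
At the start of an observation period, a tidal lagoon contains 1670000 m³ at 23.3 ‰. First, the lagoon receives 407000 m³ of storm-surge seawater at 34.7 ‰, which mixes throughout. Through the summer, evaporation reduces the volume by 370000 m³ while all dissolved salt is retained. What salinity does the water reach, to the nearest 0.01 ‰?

After mixing: salt = 1,670,000×23.3 + 407,000×34.7 = 53,033,900; volume = 2,077,000 m³
After evaporation: salt unchanged = 53,033,900; volume = 2,077,000 − 370,000 = 1,707,000 m³
S = 53,033,900 / 1,707,000 = 31.0685 ‰

31.07 ‰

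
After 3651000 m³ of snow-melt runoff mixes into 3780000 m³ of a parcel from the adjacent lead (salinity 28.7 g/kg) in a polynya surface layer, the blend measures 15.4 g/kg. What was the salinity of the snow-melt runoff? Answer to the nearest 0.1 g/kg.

1.6 g/kg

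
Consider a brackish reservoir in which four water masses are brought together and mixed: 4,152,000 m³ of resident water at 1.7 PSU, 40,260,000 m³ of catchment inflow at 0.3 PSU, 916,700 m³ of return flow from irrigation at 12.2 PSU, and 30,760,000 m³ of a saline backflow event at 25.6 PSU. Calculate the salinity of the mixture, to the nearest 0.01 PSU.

Salt balance:
salt = 4,152,000×1.7 + 40,260,000×0.3 + 916,700×12.2 + 30,760,000×25.6 = 7,058,400 + 12,078,000 + 11,183,740 + 787,456,000 = 817,776,140
volume = 4,152,000 + 40,260,000 + 916,700 + 30,760,000 = 76,088,700 m³
S = 817,776,140 / 76,088,700 = 10.7477 PSU

10.75 PSU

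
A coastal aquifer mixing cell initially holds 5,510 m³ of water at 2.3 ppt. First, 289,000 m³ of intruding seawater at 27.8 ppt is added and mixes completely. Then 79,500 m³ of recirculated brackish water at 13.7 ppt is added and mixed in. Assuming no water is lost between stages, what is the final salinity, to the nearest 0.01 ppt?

24.43 ppt

Mass of salt is conserved:
Initial salt = 5,510×2.3 = 12,673
After stage 1: salt = 12,673 + 289,000×27.8 = 8,046,873; volume = 294,510 m³; S = 27.323 ppt
After stage 2: salt = 8,046,873 + 79,500×13.7 = 9,136,023; volume = 374,010 m³
S = 9,136,023 / 374,010 = 24.4272 ppt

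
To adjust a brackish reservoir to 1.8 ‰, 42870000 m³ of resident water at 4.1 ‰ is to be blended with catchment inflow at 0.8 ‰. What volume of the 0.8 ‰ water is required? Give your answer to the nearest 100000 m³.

Salt balance: 42,870,000×4.1 + V×0.8 = (42,870,000+V)×1.8
175,767,000 + 0.8V = 77,166,000 + 1.8V
98,601,000 = 1V
V = 98,601,000 m³

98600000 m³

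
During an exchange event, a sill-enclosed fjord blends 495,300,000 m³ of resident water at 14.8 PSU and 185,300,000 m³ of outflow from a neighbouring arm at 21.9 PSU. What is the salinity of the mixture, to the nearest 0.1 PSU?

Weighted by volume,
salt = 495,300,000×14.8 + 185,300,000×21.9 = 7,330,440,000 + 4,058,070,000 = 11,388,510,000
volume = 495,300,000 + 185,300,000 = 680,600,000 m³
S = 11,388,510,000 / 680,600,000 = 16.733 PSU

16.7 PSU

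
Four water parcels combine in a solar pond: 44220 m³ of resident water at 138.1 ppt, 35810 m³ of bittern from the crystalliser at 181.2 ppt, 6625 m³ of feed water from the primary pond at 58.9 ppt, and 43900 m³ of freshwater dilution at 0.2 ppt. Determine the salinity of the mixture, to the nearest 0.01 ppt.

99.53 ppt

Salt balance:
salt = 44,220×138.1 + 35,810×181.2 + 6,625×58.9 + 43,900×0.2 = 6,106,782 + 6,488,772 + 390,212.5 + 8,780 = 12,994,546.5
volume = 44,220 + 35,810 + 6,625 + 43,900 = 130,555 m³
S = 12,994,546.5 / 130,555 = 99.5331 ppt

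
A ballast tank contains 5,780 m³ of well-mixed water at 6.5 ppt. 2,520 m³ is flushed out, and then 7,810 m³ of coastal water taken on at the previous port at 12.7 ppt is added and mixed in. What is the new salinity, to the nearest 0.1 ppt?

Remaining after removal: 3,260 m³ at 6.5 ppt (salt = 21,190)
After addition: salt = 21,190 + 7,810×12.7 = 120,377; volume = 11,070 m³
S = 120,377 / 11,070 = 10.8742 ppt

10.9 ppt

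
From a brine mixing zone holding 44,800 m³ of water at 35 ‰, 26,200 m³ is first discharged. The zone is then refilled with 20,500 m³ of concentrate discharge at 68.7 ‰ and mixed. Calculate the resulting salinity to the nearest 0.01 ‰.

52.67 ‰

Remaining after removal: 18,600 m³ at 35 ‰ (salt = 651,000)
After addition: salt = 651,000 + 20,500×68.7 = 2,059,350; volume = 39,100 m³
S = 2,059,350 / 39,100 = 52.6688 ‰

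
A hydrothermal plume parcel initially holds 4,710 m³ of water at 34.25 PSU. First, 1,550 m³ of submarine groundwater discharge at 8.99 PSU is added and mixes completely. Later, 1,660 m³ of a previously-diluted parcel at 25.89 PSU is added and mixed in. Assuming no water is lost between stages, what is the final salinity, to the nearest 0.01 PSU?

Weighted by volume,
Initial salt = 4,710×34.25 = 161,317.5
After stage 1: salt = 161,317.5 + 1,550×8.99 = 175,252; volume = 6,260 m³; S = 27.996 PSU
After stage 2: salt = 175,252 + 1,660×25.89 = 218,229.4; volume = 7,920 m³
S = 218,229.4 / 7,920 = 27.5542 PSU

27.55 PSU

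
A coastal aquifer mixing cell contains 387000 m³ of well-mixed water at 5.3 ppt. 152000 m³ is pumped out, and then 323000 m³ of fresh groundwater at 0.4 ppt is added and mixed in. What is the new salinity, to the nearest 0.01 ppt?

2.46 ppt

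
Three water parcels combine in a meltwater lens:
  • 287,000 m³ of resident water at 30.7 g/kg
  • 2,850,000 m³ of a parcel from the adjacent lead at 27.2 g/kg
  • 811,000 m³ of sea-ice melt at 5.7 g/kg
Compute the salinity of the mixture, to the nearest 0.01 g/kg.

23.04 g/kg

By conservation of dissolved salt,
salt = 287,000×30.7 + 2,850,000×27.2 + 811,000×5.7 = 8,810,900 + 77,520,000 + 4,622,700 = 90,953,600
volume = 287,000 + 2,850,000 + 811,000 = 3,948,000 m³
S = 90,953,600 / 3,948,000 = 23.0379 g/kg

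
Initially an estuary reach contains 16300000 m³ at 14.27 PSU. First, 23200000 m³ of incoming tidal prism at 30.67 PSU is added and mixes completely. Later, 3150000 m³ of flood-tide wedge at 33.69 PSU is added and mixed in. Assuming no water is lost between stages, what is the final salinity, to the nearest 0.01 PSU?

24.63 PSU

Total salt / total volume:
Initial salt = 16,300,000×14.27 = 232,601,000
After stage 1: salt = 232,601,000 + 23,200,000×30.67 = 944,145,000; volume = 39,500,000 m³; S = 23.902 PSU
After stage 2: salt = 944,145,000 + 3,150,000×33.69 = 1,050,268,500; volume = 42,650,000 m³
S = 1,050,268,500 / 42,650,000 = 24.6253 PSU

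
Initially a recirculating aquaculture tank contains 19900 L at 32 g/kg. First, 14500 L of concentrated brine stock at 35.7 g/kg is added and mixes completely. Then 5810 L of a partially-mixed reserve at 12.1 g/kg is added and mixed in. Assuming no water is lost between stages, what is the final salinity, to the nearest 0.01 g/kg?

By conservation of dissolved salt,
Initial salt = 19,900×32 = 636,800
After stage 1: salt = 636,800 + 14,500×35.7 = 1,154,450; volume = 34,400 L; S = 33.56 g/kg
After stage 2: salt = 1,154,450 + 5,810×12.1 = 1,224,751; volume = 40,210 L
S = 1,224,751 / 40,210 = 30.4589 g/kg

30.46 g/kg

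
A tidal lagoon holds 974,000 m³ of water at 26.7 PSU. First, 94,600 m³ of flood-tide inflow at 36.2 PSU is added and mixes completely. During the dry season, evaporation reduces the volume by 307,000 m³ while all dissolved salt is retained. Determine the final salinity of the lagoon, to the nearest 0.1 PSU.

38.6 PSU

After mixing: salt = 974,000×26.7 + 94,600×36.2 = 29,430,320; volume = 1,068,600 m³
After evaporation: salt unchanged = 29,430,320; volume = 1,068,600 − 307,000 = 761,600 m³
S = 29,430,320 / 761,600 = 38.6428 PSU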